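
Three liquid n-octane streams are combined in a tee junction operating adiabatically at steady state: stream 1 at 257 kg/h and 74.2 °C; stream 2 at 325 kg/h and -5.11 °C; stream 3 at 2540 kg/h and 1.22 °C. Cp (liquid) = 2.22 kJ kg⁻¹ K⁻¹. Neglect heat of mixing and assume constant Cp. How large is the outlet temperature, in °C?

Adiabatic, steady state ⇒ Σ ṁᵢCp,ᵢ(T_out − Tᵢ) = 0
T_out = Σ ṁᵢCp,ᵢTᵢ / Σ ṁᵢCp,ᵢ
      = 45527 / 6930.8 = 6.5687 °C

T_out = 6.57 °C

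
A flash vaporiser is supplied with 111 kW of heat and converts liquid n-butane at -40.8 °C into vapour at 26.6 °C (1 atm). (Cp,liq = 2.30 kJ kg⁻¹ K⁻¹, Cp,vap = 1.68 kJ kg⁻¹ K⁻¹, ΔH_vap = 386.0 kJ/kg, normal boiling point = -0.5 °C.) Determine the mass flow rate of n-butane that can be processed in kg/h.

Δh = 2.30×(-0.5−-40.8) + 386.0 + 1.68×(26.6−-0.5) = 524.22 kJ/kg
Q = 111 kW = 111 kJ/s = 399600 kJ/h
ṁ = Q/Δh = 399600 / 524.22 = 762.28 kg/h

ṁ = 762 kg/h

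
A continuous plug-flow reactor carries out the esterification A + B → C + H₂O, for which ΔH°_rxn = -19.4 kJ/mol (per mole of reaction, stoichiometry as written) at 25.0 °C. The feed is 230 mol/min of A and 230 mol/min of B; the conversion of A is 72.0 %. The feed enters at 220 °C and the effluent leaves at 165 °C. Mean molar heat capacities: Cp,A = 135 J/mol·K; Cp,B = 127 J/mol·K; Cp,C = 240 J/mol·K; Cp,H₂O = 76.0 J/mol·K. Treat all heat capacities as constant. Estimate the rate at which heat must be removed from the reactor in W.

Extent of reaction ξ = 0.720 × 230 = 165.6 mol/min
Reaction term: ξ·ΔH°_rxn = 165.6 × -19.4 = -3212.6 kJ/min
Sensible, feed 220→25 °C: -11751 kJ/min
Outlet flows (mol/min): A 64.4, B 64.4, C 165.6, H₂O 165.6
Sensible, products 25→165 °C: 9688.3 kJ/min
Q = ΔH = -5275 kJ/min = -87.917 kW
Heat removed = 87917 W

Q_out = 87900 W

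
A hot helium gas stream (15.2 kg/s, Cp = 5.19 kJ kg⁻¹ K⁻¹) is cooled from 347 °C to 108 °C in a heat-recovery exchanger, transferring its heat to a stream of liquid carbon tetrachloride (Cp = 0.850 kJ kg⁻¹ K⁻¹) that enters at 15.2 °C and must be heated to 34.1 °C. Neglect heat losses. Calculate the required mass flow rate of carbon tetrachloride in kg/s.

ṁ_c = 1170 kg/s

Heat released by hot stream: Q = 15.2 × 5.19 × (347 − 108) = 18854 kJ/s
Energy balance on cold side (adiabatic exchanger): Q = ṁ_c·Cp_c·(T_c,out − T_c,in)
ṁ_c = 18854 / [0.850 × (34.1 − 15.2)] = 1173.6 kg/s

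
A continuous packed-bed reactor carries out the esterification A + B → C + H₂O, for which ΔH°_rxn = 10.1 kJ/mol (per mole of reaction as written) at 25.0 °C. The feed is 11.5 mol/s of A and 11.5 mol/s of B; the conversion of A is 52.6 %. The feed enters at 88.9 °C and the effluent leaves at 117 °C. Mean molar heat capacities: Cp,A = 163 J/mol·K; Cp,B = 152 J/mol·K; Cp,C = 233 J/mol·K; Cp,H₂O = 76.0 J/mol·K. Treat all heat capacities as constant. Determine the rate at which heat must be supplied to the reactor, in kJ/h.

Q_in = 574000 kJ/h

Extent of reaction ξ = 0.526 × 11.5 = 6.049 mol/s
Reaction term: ξ·ΔH°_rxn = 6.049 × 10.1 = 61.095 kJ/s
Sensible, feed 88.9→25 °C: -231.48 kJ/s
Outlet flows (mol/s): A 5.451, B 5.451, C 6.049, H₂O 6.049
Sensible, products 25→117 °C: 329.93 kJ/s
Q = ΔH = 159.55 kJ/s = 159.55 kW
Heat supplied = 574370 kJ/h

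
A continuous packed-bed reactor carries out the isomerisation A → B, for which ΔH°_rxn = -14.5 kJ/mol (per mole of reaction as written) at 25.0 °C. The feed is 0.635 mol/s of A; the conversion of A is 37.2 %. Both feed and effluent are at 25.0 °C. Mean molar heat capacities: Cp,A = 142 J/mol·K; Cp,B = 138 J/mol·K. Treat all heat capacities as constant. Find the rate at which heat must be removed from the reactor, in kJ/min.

Extent of reaction ξ = 0.372 × 0.635 = 0.23622 mol/s
Reaction term: ξ·ΔH°_rxn = 0.23622 × -14.5 = -3.4252 kJ/s
Q = ΔH = -3.4252 kJ/s = -3.4252 kW
Heat removed = 205.51 kJ/min

Q_out = 206 kJ/min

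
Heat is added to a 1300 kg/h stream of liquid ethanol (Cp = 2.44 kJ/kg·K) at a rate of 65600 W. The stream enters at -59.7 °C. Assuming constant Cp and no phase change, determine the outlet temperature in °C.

T_out = 14.8 °C

Q = 65600 W = 236160 kJ/h
ΔT = Q/(ṁ·Cp) = 236160/(1300×2.44) = 74.451 K
T_out = -59.7 + 74.451 = 14.751 °C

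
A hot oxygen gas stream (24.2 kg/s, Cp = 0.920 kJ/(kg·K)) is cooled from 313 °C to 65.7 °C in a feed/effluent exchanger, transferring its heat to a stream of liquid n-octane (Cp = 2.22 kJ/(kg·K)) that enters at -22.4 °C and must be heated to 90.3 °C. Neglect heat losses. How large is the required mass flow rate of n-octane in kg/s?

Heat released by hot stream: Q = 24.2 × 0.920 × (313 − 65.7) = 5505.9 kJ/s
Energy balance on cold side (adiabatic exchanger): Q = ṁ_c·Cp_c·(T_c,out − T_c,in)
ṁ_c = 5505.9 / [2.22 × (90.3 − -22.4)] = 22.006 kg/s

ṁ_c = 22.0 kg/s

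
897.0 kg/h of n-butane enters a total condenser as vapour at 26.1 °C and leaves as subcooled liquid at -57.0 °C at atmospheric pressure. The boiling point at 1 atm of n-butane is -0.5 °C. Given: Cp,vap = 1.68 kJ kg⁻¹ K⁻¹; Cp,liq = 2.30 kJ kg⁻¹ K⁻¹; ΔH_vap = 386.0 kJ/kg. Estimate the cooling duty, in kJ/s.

vapour 26.1→-0.5 °C: -44.688 kJ/kg
condensation at -0.5 °C: -386 kJ/kg
liquid -0.5→-57.0 °C: -129.95 kJ/kg
Δh = -44.688 + -386 + -129.95 = -560.64 kJ/kg
Q = ṁ·Δh = 897.0 kg/h × -560.64 kJ/kg = -502890 kJ/h
|Q| = 139.69 kW

Q_c = 140 kJ/s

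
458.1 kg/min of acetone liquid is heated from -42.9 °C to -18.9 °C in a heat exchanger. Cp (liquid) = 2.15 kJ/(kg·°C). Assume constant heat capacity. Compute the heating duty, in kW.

Q = ṁ·Cp·ΔT = 458.1 × 2.15 × (-18.9 − -42.9) = 23638 kJ/min
Converting: 23638 / 60 s = 393.97 kW

Q = 394 kW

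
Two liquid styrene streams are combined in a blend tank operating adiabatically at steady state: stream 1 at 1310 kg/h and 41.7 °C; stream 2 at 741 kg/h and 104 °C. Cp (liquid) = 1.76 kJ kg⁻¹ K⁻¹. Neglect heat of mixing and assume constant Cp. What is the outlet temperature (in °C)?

No heat crosses the boundary, so H_out = H_in.
T_out = Σ ṁᵢCp,ᵢTᵢ / Σ ṁᵢCp,ᵢ
      = 231780 / 3609.8 = 64.208 °C

T_out = 64.2 °C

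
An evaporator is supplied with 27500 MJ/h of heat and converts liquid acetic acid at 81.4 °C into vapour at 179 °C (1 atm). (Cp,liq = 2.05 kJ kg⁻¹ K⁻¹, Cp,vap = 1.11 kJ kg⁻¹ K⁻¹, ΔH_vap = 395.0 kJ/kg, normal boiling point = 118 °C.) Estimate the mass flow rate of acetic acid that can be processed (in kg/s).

Δh = 2.05×(118−81.4) + 395.0 + 1.11×(179−118) = 537.74 kJ/kg
Q = 27500 MJ/h = 7638.9 kJ/s = 7638.9 kJ/s
ṁ = Q/Δh = 7638.9 / 537.74 = 14.206 kg/s

ṁ = 14.2 kg/s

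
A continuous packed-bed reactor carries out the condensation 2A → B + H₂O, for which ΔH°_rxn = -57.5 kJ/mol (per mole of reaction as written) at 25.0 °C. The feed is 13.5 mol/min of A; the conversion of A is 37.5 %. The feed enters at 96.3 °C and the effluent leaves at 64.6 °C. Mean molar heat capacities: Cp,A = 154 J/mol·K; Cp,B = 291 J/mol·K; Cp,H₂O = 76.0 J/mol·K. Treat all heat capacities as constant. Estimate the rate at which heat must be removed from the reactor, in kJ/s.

Extent of reaction ξ = 0.375 × 13.5 / 2 = 2.5312 mol/min
Reaction term: ξ·ΔH°_rxn = 2.5312 × -57.5 = -145.55 kJ/min
Sensible, feed 96.3→25 °C: -148.23 kJ/min
Outlet flows (mol/min): A 8.4375, B 2.5312, H₂O 2.5312
Sensible, products 25→64.6 °C: 88.242 kJ/min
Q = ΔH = -205.54 kJ/min = -3.4256 kW
Heat removed = 3.4256 kJ/s

Q_out = 3.43 kJ/s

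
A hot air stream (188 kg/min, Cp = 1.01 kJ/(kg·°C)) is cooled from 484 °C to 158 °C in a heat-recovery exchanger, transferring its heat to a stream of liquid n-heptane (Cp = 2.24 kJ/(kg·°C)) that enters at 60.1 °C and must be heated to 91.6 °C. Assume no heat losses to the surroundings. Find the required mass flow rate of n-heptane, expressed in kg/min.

Heat released by hot stream: Q = 188 × 1.01 × (484 − 158) = 61901 kJ/min
Energy balance on cold side (adiabatic exchanger): Q = ṁ_c·Cp_c·(T_c,out − T_c,in)
ṁ_c = 61901 / [2.24 × (91.6 − 60.1)] = 877.28 kg/min

ṁ_c = 877 kg/min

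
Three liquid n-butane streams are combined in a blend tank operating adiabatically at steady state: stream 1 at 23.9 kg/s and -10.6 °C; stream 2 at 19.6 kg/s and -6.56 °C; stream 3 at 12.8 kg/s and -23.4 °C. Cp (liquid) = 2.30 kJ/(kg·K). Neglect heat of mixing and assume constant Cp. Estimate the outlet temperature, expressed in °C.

T_out = -12.1 °C

No heat crosses the boundary, so H_out = H_in.
Σ ṁᵢCp,ᵢTᵢ = 23.9×2.30×-10.6 + 19.6×2.30×-6.56 + 12.8×2.30×-23.4 = -1567.3
Σ ṁᵢCp,ᵢ = 23.9×2.30 + 19.6×2.30 + 12.8×2.30 = 129.49
T_out = -1567.3 / 129.49 = -12.104 °C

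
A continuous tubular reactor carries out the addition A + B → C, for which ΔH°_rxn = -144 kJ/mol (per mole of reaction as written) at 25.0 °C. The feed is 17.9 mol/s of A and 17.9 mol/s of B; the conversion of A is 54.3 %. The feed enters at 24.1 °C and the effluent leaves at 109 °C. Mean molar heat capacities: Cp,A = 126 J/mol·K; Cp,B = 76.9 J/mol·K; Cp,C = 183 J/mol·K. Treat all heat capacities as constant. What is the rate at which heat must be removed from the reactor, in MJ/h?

Extent of reaction ξ = 0.543 × 17.9 = 9.7197 mol/s
Reaction term: ξ·ΔH°_rxn = 9.7197 × -144 = -1399.6 kJ/s
Sensible, feed 24.1→25 °C: 3.2687 kJ/s
Outlet flows (mol/s): A 8.1803, B 8.1803, C 9.7197
Sensible, products 25→109 °C: 288.83 kJ/s
Q = ΔH = -1107.5 kJ/s = -1107.5 kW
Heat removed = 3987.1 MJ/h

Q_out = 3990 MJ/h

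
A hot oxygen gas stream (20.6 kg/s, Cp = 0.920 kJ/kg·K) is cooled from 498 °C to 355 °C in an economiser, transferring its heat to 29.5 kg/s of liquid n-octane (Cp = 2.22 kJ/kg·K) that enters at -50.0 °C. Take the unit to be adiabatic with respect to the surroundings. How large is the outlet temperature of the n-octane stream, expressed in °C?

T_c,out = -8.62 °C

Heat released by hot stream: Q = 20.6 × 0.920 × (498 − 355) = 2710.1 kJ/s
Energy balance on cold side (adiabatic exchanger): Q = ṁ_c·Cp_c·(T_c,out − T_c,in)
T_c,out = -50.0 + 2710.1/(29.5 × 2.22) = -8.6176 °C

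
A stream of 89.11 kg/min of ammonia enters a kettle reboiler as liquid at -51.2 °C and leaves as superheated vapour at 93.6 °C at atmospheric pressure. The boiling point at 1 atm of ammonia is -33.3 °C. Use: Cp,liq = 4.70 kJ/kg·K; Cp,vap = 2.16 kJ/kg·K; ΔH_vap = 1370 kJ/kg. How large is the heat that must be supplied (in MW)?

Q = 2.57 MW

liquid -51.2→-33.3 °C: 84.13 kJ/kg
vaporisation at -33.3 °C: 1370 kJ/kg
vapour -33.3→93.6 °C: 274.1 kJ/kg
Δh = 84.13 + 1370 + 274.1 = 1728.2 kJ/kg
Q = ṁ·Δh = 89.11 kg/min × 1728.2 kJ/kg = 154000 kJ/min
|Q| = 2566.7 kW = 2.5667 MW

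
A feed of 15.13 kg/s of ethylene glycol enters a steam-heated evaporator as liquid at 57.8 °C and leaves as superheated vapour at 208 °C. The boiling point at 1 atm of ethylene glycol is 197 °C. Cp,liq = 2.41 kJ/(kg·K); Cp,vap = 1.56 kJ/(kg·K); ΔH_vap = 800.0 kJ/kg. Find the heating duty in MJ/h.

Q = 62800 MJ/h

liquid 57.8→197 °C: 335.47 kJ/kg
vaporisation at 197 °C: 800 kJ/kg
vapour 197→208 °C: 17.16 kJ/kg
Δh = 335.47 + 800 + 17.16 = 1152.6 kJ/kg
Q = ṁ·Δh = 15.13 kg/s × 1152.6 kJ/kg = 17439 kJ/s
|Q| = 17439 kW = 62782 MJ/h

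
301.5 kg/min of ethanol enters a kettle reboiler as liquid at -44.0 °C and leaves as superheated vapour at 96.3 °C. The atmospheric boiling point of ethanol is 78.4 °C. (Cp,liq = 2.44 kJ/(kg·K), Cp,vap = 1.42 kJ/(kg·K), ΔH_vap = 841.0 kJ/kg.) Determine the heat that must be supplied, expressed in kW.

liquid -44.0→78.4 °C: 298.66 kJ/kg
vaporisation at 78.4 °C: 841 kJ/kg
vapour 78.4→96.3 °C: 25.418 kJ/kg
Δh = 298.66 + 841 + 25.418 = 1165.1 kJ/kg
Q = ṁ·Δh = 301.5 kg/min × 1165.1 kJ/kg = 351270 kJ/min
|Q| = 5854.5 kW

Q = 5850 kW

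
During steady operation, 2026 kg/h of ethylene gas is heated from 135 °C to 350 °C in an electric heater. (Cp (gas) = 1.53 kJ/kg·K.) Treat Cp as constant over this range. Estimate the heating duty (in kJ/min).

Q = 11100 kJ/min

Q = ṁ·Cp·ΔT = 2026 × 1.53 × (350 − 135) = 666450 kJ/h
Converting: 666450 / 3600 s = 185.13 kW
Heating duty = 11108 kJ/min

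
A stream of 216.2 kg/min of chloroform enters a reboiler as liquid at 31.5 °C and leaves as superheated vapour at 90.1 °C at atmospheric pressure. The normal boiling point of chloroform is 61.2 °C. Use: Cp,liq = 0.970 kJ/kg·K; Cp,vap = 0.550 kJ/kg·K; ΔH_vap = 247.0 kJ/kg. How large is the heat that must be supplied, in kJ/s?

Q = 1050 kJ/s

liquid 31.5→61.2 °C: 28.809 kJ/kg
vaporisation at 61.2 °C: 247 kJ/kg
vapour 61.2→90.1 °C: 15.895 kJ/kg
Δh = 28.809 + 247 + 15.895 = 291.7 kJ/kg
Q = ṁ·Δh = 216.2 kg/min × 291.7 kJ/kg = 63066 kJ/min
|Q| = 1051.1 kW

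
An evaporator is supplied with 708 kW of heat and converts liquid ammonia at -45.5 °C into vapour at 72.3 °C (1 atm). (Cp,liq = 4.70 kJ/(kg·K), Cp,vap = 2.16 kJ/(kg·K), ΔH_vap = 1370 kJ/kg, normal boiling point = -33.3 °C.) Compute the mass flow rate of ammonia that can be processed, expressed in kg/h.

ṁ = 1540 kg/h

Δh = 4.70×(-33.3−-45.5) + 1370 + 2.16×(72.3−-33.3) = 1655.4 kJ/kg
Q = 708 kW = 708 kJ/s = 2.5488e+06 kJ/h
ṁ = Q/Δh = 2.5488e+06 / 1655.4 = 1539.7 kg/h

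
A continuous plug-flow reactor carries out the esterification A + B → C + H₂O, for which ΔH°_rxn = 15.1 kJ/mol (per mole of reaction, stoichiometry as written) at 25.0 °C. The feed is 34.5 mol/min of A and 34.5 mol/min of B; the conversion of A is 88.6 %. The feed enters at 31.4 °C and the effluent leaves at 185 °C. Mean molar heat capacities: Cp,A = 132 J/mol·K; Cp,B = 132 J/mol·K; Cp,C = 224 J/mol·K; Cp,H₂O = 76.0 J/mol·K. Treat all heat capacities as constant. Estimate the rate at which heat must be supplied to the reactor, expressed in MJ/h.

Extent of reaction ξ = 0.886 × 34.5 = 30.567 mol/min
Reaction term: ξ·ΔH°_rxn = 30.567 × 15.1 = 461.56 kJ/min
Sensible, feed 31.4→25 °C: -58.291 kJ/min
Outlet flows (mol/min): A 3.933, B 3.933, C 30.567, H₂O 30.567
Sensible, products 25→185 °C: 1633.3 kJ/min
Q = ΔH = 2036.6 kJ/min = 33.944 kW
Heat supplied = 122.2 MJ/h

Q_in = 122 MJ/h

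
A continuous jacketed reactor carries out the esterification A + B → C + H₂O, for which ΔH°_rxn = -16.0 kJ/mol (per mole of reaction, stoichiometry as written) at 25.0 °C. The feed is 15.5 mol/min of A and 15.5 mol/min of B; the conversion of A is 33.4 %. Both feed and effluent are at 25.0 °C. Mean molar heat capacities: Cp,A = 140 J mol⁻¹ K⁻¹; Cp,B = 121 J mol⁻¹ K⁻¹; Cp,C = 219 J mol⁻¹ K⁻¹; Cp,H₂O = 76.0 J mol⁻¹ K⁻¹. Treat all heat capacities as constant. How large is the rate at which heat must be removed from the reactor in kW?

Q_out = 1.38 kW

Extent of reaction ξ = 0.334 × 15.5 = 5.177 mol/min
Reaction term: ξ·ΔH°_rxn = 5.177 × -16.0 = -82.832 kJ/min
Q = ΔH = -82.832 kJ/min = -1.3805 kW
Heat removed = 1.3805 kW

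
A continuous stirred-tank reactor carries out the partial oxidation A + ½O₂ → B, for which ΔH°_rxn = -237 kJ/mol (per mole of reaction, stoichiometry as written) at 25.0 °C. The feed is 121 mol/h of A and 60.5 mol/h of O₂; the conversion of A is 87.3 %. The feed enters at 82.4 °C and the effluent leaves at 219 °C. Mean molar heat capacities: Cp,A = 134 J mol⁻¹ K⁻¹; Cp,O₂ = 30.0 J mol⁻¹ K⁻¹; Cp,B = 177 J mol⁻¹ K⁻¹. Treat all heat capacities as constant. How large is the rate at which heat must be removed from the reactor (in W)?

Extent of reaction ξ = 0.873 × 121 = 105.63 mol/h
Reaction term: ξ·ΔH°_rxn = 105.63 × -237 = -25035 kJ/h
Sensible, feed 82.4→25 °C: -1034.9 kJ/h
Outlet flows (mol/h): A 15.367, O₂ 7.6835, B 105.63
Sensible, products 25→219 °C: 4071.4 kJ/h
Q = ΔH = -21998 kJ/h = -6.1107 kW
Heat removed = 6110.7 W

Q_out = 6110 W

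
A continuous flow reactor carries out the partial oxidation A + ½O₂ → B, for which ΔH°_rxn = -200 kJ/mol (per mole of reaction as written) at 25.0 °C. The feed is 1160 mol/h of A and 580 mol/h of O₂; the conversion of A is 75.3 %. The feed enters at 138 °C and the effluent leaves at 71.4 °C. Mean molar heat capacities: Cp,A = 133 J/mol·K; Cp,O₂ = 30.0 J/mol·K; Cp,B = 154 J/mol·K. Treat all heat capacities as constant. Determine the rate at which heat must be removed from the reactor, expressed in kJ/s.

Extent of reaction ξ = 0.753 × 1160 = 873.48 mol/h
Reaction term: ξ·ΔH°_rxn = 873.48 × -200 = -174700 kJ/h
Sensible, feed 138→25 °C: -19400 kJ/h
Outlet flows (mol/h): A 286.52, O₂ 143.26, B 873.48
Sensible, products 25→71.4 °C: 8209.1 kJ/h
Q = ΔH = -185890 kJ/h = -51.635 kW
Heat removed = 51.635 kJ/s

Q_out = 51.6 kJ/s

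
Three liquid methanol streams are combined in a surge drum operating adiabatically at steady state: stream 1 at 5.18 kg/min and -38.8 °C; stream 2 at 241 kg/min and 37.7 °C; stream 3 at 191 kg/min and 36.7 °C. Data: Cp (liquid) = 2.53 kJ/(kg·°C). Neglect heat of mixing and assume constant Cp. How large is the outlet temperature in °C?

T_out = 36.4 °C

No heat crosses the boundary, so H_out = H_in.
Σ ṁᵢCp,ᵢTᵢ = 5.18×2.53×-38.8 + 241×2.53×37.7 + 191×2.53×36.7 = 40213
Σ ṁᵢCp,ᵢ = 5.18×2.53 + 241×2.53 + 191×2.53 = 1106.1
T_out = 40213 / 1106.1 = 36.357 °C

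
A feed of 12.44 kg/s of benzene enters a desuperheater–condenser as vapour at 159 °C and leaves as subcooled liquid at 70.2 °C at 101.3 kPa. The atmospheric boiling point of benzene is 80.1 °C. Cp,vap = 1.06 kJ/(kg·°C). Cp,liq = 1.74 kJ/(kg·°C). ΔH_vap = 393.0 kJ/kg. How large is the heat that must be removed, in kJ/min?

Q_c = 369000 kJ/min

vapour 159→80.1 °C: -83.634 kJ/kg
condensation at 80.1 °C: -393 kJ/kg
liquid 80.1→70.2 °C: -17.226 kJ/kg
Δh = -83.634 + -393 + -17.226 = -493.86 kJ/kg
Q = ṁ·Δh = 12.44 kg/s × -493.86 kJ/kg = -6143.6 kJ/s
|Q| = 6143.6 kW = 368620 kJ/min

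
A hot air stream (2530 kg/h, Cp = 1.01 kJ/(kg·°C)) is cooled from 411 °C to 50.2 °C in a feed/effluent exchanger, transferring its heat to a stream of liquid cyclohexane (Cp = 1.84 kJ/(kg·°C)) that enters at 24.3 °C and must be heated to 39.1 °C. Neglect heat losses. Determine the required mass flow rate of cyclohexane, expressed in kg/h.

ṁ_c = 33900 kg/h

Heat released by hot stream: Q = 2530 × 1.01 × (411 − 50.2) = 921950 kJ/h
Energy balance on cold side (adiabatic exchanger): Q = ṁ_c·Cp_c·(T_c,out − T_c,in)
ṁ_c = 921950 / [1.84 × (39.1 − 24.3)] = 33855 kg/h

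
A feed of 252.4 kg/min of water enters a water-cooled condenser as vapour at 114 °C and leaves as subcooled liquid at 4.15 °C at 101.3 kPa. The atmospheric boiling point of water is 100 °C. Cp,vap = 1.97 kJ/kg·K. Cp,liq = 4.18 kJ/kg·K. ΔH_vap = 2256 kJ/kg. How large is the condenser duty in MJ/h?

vapour 114→100 °C: -27.58 kJ/kg
condensation at 100 °C: -2256 kJ/kg
liquid 100→4.15 °C: -400.65 kJ/kg
Δh = -27.58 + -2256 + -400.65 = -2684.2 kJ/kg
Q = ṁ·Δh = 252.4 kg/min × -2684.2 kJ/kg = -677500 kJ/min
|Q| = 11292 kW = 40650 MJ/h

Q_c = 40700 MJ/h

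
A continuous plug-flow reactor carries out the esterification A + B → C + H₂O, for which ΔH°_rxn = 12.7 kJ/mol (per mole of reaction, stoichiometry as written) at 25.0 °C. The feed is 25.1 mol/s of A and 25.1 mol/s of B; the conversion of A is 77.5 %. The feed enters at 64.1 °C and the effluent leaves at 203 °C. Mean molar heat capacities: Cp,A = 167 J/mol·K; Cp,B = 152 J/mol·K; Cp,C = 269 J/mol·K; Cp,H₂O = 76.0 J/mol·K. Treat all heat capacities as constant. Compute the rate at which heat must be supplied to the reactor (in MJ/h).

Extent of reaction ξ = 0.775 × 25.1 = 19.453 mol/s
Reaction term: ξ·ΔH°_rxn = 19.453 × 12.7 = 247.05 kJ/s
Sensible, feed 64.1→25 °C: -313.07 kJ/s
Outlet flows (mol/s): A 5.6475, B 5.6475, C 19.453, H₂O 19.453
Sensible, products 25→203 °C: 1515.3 kJ/s
Q = ΔH = 1449.2 kJ/s = 1449.2 kW
Heat supplied = 5217.2 MJ/h

Q_in = 5220 MJ/h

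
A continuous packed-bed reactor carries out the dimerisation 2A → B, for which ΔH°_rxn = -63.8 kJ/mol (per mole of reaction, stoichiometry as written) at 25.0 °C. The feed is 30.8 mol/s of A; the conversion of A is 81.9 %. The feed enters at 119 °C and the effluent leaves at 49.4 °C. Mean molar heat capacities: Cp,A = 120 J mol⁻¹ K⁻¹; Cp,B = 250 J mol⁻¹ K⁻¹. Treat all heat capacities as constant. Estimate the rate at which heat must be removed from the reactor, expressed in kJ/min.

Q_out = 63500 kJ/min

Extent of reaction ξ = 0.819 × 30.8 / 2 = 12.613 mol/s
Reaction term: ξ·ΔH°_rxn = 12.613 × -63.8 = -804.68 kJ/s
Sensible, feed 119→25 °C: -347.42 kJ/s
Outlet flows (mol/s): A 5.5748, B 12.613
Sensible, products 25→49.4 °C: 93.26 kJ/s
Q = ΔH = -1058.8 kJ/s = -1058.8 kW
Heat removed = 63531 kJ/min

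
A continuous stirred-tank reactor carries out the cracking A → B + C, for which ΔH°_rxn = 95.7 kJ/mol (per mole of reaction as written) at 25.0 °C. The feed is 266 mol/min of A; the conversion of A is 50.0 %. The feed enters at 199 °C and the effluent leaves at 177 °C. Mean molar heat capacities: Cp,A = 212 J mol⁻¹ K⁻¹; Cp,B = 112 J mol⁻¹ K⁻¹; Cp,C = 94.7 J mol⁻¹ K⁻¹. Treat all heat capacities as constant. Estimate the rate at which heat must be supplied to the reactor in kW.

Q_in = 190 kW

Extent of reaction ξ = 0.500 × 266 = 133 mol/min
Reaction term: ξ·ΔH°_rxn = 133 × 95.7 = 12728 kJ/min
Sensible, feed 199→25 °C: -9812.2 kJ/min
Outlet flows (mol/min): A 133, B 133, C 133
Sensible, products 25→177 °C: 8464.4 kJ/min
Q = ΔH = 11380 kJ/min = 189.67 kW
Heat supplied = 189.67 kW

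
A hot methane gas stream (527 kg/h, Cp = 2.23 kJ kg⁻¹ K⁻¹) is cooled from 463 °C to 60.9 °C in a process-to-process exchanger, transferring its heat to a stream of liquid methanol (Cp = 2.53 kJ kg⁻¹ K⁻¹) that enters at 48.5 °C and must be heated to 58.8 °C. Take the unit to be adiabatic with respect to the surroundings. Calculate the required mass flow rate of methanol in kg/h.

Heat released by hot stream: Q = 527 × 2.23 × (463 − 60.9) = 472550 kJ/h
Energy balance on cold side (adiabatic exchanger): Q = ṁ_c·Cp_c·(T_c,out − T_c,in)
ṁ_c = 472550 / [2.53 × (58.8 − 48.5)] = 18134 kg/h

ṁ_c = 18100 kg/h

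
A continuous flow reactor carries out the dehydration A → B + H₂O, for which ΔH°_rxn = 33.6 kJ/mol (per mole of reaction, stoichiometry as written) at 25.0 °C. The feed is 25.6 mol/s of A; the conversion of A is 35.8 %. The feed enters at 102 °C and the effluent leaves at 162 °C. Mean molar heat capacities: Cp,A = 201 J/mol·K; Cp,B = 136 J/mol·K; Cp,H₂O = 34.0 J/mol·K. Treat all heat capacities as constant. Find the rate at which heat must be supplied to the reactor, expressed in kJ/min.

Extent of reaction ξ = 0.358 × 25.6 = 9.1648 mol/s
Reaction term: ξ·ΔH°_rxn = 9.1648 × 33.6 = 307.94 kJ/s
Sensible, feed 102→25 °C: -396.21 kJ/s
Outlet flows (mol/s): A 16.435, B 9.1648, H₂O 9.1648
Sensible, products 25→162 °C: 666.02 kJ/s
Q = ΔH = 577.75 kJ/s = 577.75 kW
Heat supplied = 34665 kJ/min

Q_in = 34700 kJ/min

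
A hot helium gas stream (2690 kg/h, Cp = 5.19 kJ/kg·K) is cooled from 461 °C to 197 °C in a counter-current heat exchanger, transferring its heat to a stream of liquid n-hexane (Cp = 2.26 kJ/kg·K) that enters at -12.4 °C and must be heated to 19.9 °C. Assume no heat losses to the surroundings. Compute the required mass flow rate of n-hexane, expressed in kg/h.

Heat released by hot stream: Q = 2690 × 5.19 × (461 − 197) = 3.6857e+06 kJ/h
Energy balance on cold side (adiabatic exchanger): Q = ṁ_c·Cp_c·(T_c,out − T_c,in)
ṁ_c = 3.6857e+06 / [2.26 × (19.9 − -12.4)] = 50491 kg/h

ṁ_c = 50500 kg/h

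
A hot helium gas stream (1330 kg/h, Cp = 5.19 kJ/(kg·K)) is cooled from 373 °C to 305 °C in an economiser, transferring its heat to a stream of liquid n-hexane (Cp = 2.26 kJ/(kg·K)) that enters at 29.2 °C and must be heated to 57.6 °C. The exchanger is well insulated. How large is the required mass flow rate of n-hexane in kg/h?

ṁ_c = 7310 kg/h

Heat released by hot stream: Q = 1330 × 5.19 × (373 − 305) = 469380 kJ/h
Energy balance on cold side (adiabatic exchanger): Q = ṁ_c·Cp_c·(T_c,out − T_c,in)
ṁ_c = 469380 / [2.26 × (57.6 − 29.2)] = 7313.1 kg/h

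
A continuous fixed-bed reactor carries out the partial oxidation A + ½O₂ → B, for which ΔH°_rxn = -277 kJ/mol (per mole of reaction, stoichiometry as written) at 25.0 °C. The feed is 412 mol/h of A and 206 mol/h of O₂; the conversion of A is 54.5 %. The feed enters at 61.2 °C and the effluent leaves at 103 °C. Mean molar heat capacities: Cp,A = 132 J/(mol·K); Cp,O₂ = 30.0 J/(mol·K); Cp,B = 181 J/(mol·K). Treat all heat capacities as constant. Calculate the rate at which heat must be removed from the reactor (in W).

Q_out = 16400 W

Extent of reaction ξ = 0.545 × 412 = 224.54 mol/h
Reaction term: ξ·ΔH°_rxn = 224.54 × -277 = -62198 kJ/h
Sensible, feed 61.2→25 °C: -2192.4 kJ/h
Outlet flows (mol/h): A 187.46, O₂ 93.73, B 224.54
Sensible, products 25→103 °C: 5319.5 kJ/h
Q = ΔH = -59071 kJ/h = -16.408 kW
Heat removed = 16408 W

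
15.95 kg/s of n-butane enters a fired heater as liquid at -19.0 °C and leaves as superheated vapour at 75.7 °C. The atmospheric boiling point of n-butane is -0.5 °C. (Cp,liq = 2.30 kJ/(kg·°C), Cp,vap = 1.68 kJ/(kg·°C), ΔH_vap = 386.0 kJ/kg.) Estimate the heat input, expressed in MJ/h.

Q = 32000 MJ/h

liquid -19.0→-0.5 °C: 42.55 kJ/kg
vaporisation at -0.5 °C: 386 kJ/kg
vapour -0.5→75.7 °C: 128.02 kJ/kg
Δh = 42.55 + 386 + 128.02 = 556.57 kJ/kg
Q = ṁ·Δh = 15.95 kg/s × 556.57 kJ/kg = 8877.2 kJ/s
|Q| = 8877.2 kW = 31958 MJ/h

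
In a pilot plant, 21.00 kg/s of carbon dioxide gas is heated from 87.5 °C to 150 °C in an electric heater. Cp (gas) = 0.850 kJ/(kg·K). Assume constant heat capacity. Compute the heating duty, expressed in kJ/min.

Q = ṁ·Cp·ΔT = 21.00 × 0.850 × (150 − 87.5) = 1115.6 kJ/s
Heating duty = 66937 kJ/min

Q = 66900 kJ/min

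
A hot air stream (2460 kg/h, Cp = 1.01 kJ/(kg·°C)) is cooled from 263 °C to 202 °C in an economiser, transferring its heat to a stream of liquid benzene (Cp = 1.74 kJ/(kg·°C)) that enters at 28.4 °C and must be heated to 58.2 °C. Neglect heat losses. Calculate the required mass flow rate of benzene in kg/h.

Heat released by hot stream: Q = 2460 × 1.01 × (263 − 202) = 151560 kJ/h
Energy balance on cold side (adiabatic exchanger): Q = ṁ_c·Cp_c·(T_c,out − T_c,in)
ṁ_c = 151560 / [1.74 × (58.2 − 28.4)] = 2922.9 kg/h

ṁ_c = 2920 kg/h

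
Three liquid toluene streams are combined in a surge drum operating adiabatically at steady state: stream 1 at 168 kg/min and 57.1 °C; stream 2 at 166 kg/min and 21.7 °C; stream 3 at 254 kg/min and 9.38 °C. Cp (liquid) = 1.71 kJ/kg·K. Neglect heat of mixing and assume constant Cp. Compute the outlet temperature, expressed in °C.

No heat crosses the boundary, so H_out = H_in.
Σ ṁᵢCp,ᵢTᵢ = 168×1.71×57.1 + 166×1.71×21.7 + 254×1.71×9.38 = 26638
Σ ṁᵢCp,ᵢ = 168×1.71 + 166×1.71 + 254×1.71 = 1005.5
T_out = 26638 / 1005.5 = 26.492 °C

T_out = 26.5 °C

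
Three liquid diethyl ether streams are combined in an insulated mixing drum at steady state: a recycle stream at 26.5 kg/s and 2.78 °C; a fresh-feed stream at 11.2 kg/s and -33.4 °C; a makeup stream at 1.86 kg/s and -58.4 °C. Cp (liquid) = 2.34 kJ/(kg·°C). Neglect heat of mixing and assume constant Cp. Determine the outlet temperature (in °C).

Energy balance with Q = 0: Σ ṁᵢCp,ᵢ(T_out − Tᵢ) = 0
Σ ṁᵢCp,ᵢTᵢ = 26.5×2.34×2.78 + 11.2×2.34×-33.4 + 1.86×2.34×-58.4 = -957.14
Σ ṁᵢCp,ᵢ = 26.5×2.34 + 11.2×2.34 + 1.86×2.34 = 92.57
T_out = -957.14 / 92.57 = -10.34 °C

T_out = -10.3 °C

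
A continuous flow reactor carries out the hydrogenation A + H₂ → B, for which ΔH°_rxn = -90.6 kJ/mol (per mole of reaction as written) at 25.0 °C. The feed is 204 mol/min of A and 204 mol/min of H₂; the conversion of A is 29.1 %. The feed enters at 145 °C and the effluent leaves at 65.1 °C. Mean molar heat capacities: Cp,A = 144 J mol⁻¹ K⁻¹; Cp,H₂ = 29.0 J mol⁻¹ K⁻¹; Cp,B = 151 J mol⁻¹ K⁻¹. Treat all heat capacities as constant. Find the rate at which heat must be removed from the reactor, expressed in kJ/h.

Extent of reaction ξ = 0.291 × 204 = 59.364 mol/min
Reaction term: ξ·ΔH°_rxn = 59.364 × -90.6 = -5378.4 kJ/min
Sensible, feed 145→25 °C: -4235 kJ/min
Outlet flows (mol/min): A 144.64, H₂ 144.64, B 59.364
Sensible, products 25→65.1 °C: 1362.8 kJ/min
Q = ΔH = -8250.6 kJ/min = -137.51 kW
Heat removed = 495030 kJ/h

Q_out = 495000 kJ/h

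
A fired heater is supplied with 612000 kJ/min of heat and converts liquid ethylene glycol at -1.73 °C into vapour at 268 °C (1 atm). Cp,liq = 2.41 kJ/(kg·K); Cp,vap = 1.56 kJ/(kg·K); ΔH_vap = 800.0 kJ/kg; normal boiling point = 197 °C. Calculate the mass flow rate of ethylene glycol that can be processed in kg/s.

ṁ = 7.34 kg/s

Δh = 2.41×(197−-1.73) + 800.0 + 1.56×(268−197) = 1389.7 kJ/kg
Q = 612000 kJ/min = 10200 kJ/s = 10200 kJ/s
ṁ = Q/Δh = 10200 / 1389.7 = 7.3397 kg/s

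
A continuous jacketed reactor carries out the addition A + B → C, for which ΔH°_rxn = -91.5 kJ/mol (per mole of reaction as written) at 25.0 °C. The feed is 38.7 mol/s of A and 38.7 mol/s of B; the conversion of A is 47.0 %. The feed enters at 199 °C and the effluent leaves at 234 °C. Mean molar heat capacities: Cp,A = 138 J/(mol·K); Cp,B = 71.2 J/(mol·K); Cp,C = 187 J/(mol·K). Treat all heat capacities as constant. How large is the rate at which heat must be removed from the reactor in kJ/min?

Q_out = 87900 kJ/min

Extent of reaction ξ = 0.470 × 38.7 = 18.189 mol/s
Reaction term: ξ·ΔH°_rxn = 18.189 × -91.5 = -1664.3 kJ/s
Sensible, feed 199→25 °C: -1408.7 kJ/s
Outlet flows (mol/s): A 20.511, B 20.511, C 18.189
Sensible, products 25→234 °C: 1607.7 kJ/s
Q = ΔH = -1465.3 kJ/s = -1465.3 kW
Heat removed = 87920 kJ/min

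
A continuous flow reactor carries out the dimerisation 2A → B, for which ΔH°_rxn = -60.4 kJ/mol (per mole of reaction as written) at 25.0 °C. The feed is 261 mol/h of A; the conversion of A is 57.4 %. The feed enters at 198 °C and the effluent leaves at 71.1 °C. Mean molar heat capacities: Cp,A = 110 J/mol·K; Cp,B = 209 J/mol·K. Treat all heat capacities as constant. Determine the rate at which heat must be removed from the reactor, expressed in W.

Q_out = 2280 W

Extent of reaction ξ = 0.574 × 261 / 2 = 74.907 mol/h
Reaction term: ξ·ΔH°_rxn = 74.907 × -60.4 = -4524.4 kJ/h
Sensible, feed 198→25 °C: -4966.8 kJ/h
Outlet flows (mol/h): A 111.19, B 74.907
Sensible, products 25→71.1 °C: 1285.5 kJ/h
Q = ΔH = -8205.7 kJ/h = -2.2794 kW
Heat removed = 2279.4 W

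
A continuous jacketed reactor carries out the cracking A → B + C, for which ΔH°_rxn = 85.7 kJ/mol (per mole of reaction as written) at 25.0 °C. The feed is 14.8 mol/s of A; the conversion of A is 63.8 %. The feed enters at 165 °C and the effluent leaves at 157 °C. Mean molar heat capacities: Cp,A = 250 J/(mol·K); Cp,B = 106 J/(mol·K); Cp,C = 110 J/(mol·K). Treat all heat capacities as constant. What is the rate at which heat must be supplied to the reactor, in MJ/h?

Extent of reaction ξ = 0.638 × 14.8 = 9.4424 mol/s
Reaction term: ξ·ΔH°_rxn = 9.4424 × 85.7 = 809.21 kJ/s
Sensible, feed 165→25 °C: -518 kJ/s
Outlet flows (mol/s): A 5.3576, B 9.4424, C 9.4424
Sensible, products 25→157 °C: 446.02 kJ/s
Q = ΔH = 737.24 kJ/s = 737.24 kW
Heat supplied = 2654.1 MJ/h

Q_in = 2650 MJ/h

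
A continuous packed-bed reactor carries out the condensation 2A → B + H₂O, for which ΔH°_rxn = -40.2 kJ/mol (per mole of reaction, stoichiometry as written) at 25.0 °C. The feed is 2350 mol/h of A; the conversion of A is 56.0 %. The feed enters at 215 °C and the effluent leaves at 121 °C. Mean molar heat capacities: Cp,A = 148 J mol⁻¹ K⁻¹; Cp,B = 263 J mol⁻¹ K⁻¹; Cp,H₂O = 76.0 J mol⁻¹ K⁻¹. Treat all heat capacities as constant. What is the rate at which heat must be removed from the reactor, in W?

Q_out = 15700 W

Extent of reaction ξ = 0.560 × 2350 / 2 = 658 mol/h
Reaction term: ξ·ΔH°_rxn = 658 × -40.2 = -26452 kJ/h
Sensible, feed 215→25 °C: -66082 kJ/h
Outlet flows (mol/h): A 1034, B 658, H₂O 658
Sensible, products 25→121 °C: 36105 kJ/h
Q = ΔH = -56429 kJ/h = -15.675 kW
Heat removed = 15675 W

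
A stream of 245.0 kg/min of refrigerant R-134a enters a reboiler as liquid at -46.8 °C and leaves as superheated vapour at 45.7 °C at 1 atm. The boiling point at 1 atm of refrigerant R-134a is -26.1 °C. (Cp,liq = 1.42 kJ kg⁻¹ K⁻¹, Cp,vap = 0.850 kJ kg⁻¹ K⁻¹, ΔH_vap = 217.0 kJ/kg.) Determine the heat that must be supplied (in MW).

liquid -46.8→-26.1 °C: 29.394 kJ/kg
vaporisation at -26.1 °C: 217 kJ/kg
vapour -26.1→45.7 °C: 61.03 kJ/kg
Δh = 29.394 + 217 + 61.03 = 307.42 kJ/kg
Q = ṁ·Δh = 245.0 kg/min × 307.42 kJ/kg = 75319 kJ/min
|Q| = 1255.3 kW = 1.2553 MW

Q = 1.26 MW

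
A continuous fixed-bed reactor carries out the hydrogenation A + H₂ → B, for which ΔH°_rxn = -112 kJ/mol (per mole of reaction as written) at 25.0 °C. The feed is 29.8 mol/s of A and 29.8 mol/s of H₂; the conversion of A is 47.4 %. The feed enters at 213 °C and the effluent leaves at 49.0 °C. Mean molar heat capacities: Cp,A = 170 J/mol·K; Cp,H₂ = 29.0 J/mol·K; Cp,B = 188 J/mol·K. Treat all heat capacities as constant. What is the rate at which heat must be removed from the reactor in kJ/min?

Extent of reaction ξ = 0.474 × 29.8 = 14.125 mol/s
Reaction term: ξ·ΔH°_rxn = 14.125 × -112 = -1582 kJ/s
Sensible, feed 213→25 °C: -1114.9 kJ/s
Outlet flows (mol/s): A 15.675, H₂ 15.675, B 14.125
Sensible, products 25→49.0 °C: 138.6 kJ/s
Q = ΔH = -2558.3 kJ/s = -2558.3 kW
Heat removed = 153500 kJ/min

Q_out = 153000 kJ/min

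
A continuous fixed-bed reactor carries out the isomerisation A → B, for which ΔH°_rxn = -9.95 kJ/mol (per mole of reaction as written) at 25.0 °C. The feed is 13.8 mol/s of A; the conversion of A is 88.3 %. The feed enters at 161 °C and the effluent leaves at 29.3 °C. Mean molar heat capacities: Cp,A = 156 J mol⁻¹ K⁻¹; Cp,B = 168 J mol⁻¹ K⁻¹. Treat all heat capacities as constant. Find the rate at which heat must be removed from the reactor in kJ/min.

Extent of reaction ξ = 0.883 × 13.8 = 12.185 mol/s
Reaction term: ξ·ΔH°_rxn = 12.185 × -9.95 = -121.24 kJ/s
Sensible, feed 161→25 °C: -292.78 kJ/s
Outlet flows (mol/s): A 1.6146, B 12.185
Sensible, products 25→29.3 °C: 9.8858 kJ/s
Q = ΔH = -404.14 kJ/s = -404.14 kW
Heat removed = 24248 kJ/min

Q_out = 24200 kJ/min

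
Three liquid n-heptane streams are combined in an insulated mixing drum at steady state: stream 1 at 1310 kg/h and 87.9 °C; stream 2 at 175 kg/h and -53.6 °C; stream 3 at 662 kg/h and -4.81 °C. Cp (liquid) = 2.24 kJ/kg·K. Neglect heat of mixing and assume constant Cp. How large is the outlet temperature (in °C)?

No heat crosses the boundary, so H_out = H_in.
T_out = Σ ṁᵢCp,ᵢTᵢ / Σ ṁᵢCp,ᵢ
      = 229790 / 4809.3 = 47.781 °C

T_out = 47.8 °C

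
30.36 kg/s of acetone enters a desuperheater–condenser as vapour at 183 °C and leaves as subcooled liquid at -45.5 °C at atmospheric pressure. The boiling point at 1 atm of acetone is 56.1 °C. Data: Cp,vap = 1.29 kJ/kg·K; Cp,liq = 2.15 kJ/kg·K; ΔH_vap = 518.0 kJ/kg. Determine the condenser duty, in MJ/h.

Q_c = 98400 MJ/h

vapour 183→56.1 °C: -163.7 kJ/kg
condensation at 56.1 °C: -518 kJ/kg
liquid 56.1→-45.5 °C: -218.44 kJ/kg
Δh = -163.7 + -518 + -218.44 = -900.14 kJ/kg
Q = ṁ·Δh = 30.36 kg/s × -900.14 kJ/kg = -27328 kJ/s
|Q| = 27328 kW = 98382 MJ/h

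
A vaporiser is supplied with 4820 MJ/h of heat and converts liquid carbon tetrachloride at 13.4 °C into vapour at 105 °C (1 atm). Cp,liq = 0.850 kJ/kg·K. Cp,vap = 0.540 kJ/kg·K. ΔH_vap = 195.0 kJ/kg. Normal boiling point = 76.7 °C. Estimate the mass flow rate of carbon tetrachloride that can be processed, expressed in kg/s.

Δh = 0.850×(76.7−13.4) + 195.0 + 0.540×(105−76.7) = 264.09 kJ/kg
Q = 4820 MJ/h = 1338.9 kJ/s = 1338.9 kJ/s
ṁ = Q/Δh = 1338.9 / 264.09 = 5.0699 kg/s

ṁ = 5.07 kg/s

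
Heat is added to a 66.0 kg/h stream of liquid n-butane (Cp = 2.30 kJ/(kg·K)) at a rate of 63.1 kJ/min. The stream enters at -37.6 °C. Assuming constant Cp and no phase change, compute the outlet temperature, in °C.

Q = 63.1 kJ/min = 3786 kJ/h
ΔT = Q/(ṁ·Cp) = 3786/(66.0×2.30) = 24.941 K
T_out = -37.6 + 24.941 = -12.659 °C

T_out = -12.7 °C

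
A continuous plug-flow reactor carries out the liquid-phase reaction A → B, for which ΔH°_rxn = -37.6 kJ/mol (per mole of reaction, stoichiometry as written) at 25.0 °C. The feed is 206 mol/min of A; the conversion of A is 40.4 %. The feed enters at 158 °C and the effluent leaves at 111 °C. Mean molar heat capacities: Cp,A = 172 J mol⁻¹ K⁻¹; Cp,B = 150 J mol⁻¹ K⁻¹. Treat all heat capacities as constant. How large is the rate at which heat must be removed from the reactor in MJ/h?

Q_out = 297 MJ/h

Extent of reaction ξ = 0.404 × 206 = 83.224 mol/min
Reaction term: ξ·ΔH°_rxn = 83.224 × -37.6 = -3129.2 kJ/min
Sensible, feed 158→25 °C: -4712.5 kJ/min
Outlet flows (mol/min): A 122.78, B 83.224
Sensible, products 25→111 °C: 2889.7 kJ/min
Q = ΔH = -4952 kJ/min = -82.533 kW
Heat removed = 297.12 MJ/h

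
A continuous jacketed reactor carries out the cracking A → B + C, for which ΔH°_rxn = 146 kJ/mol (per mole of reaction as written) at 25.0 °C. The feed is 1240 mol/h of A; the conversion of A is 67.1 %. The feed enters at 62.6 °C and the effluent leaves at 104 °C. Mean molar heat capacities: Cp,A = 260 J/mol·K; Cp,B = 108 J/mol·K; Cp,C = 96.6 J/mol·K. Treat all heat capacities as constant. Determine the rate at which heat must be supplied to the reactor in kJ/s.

Q_in = 36.4 kJ/s

Extent of reaction ξ = 0.671 × 1240 = 832.04 mol/h
Reaction term: ξ·ΔH°_rxn = 832.04 × 146 = 121480 kJ/h
Sensible, feed 62.6→25 °C: -12122 kJ/h
Outlet flows (mol/h): A 407.96, B 832.04, C 832.04
Sensible, products 25→104 °C: 21828 kJ/h
Q = ΔH = 131180 kJ/h = 36.44 kW
Heat supplied = 36.44 kJ/s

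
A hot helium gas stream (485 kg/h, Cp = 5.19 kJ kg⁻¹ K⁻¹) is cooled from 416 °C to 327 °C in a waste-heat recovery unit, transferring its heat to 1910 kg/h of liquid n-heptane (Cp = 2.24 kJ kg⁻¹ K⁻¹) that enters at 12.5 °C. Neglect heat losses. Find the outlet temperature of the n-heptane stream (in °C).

Heat released by hot stream: Q = 485 × 5.19 × (416 − 327) = 224030 kJ/h
Energy balance on cold side (adiabatic exchanger): Q = ṁ_c·Cp_c·(T_c,out − T_c,in)
T_c,out = 12.5 + 224030/(1910 × 2.24) = 64.862 °C

T_c,out = 64.9 °C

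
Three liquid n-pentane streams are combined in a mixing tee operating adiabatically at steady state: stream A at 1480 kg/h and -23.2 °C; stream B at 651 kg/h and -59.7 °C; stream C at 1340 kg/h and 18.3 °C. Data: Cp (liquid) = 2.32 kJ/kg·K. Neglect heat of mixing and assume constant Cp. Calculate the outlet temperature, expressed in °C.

Energy balance with Q = 0: Σ ṁᵢCp,ᵢ(T_out − Tᵢ) = 0
Σ ṁᵢCp,ᵢTᵢ = 1480×2.32×-23.2 + 651×2.32×-59.7 + 1340×2.32×18.3 = -112930
Σ ṁᵢCp,ᵢ = 1480×2.32 + 651×2.32 + 1340×2.32 = 8052.7
T_out = -112930 / 8052.7 = -14.024 °C

T_out = -14.0 °C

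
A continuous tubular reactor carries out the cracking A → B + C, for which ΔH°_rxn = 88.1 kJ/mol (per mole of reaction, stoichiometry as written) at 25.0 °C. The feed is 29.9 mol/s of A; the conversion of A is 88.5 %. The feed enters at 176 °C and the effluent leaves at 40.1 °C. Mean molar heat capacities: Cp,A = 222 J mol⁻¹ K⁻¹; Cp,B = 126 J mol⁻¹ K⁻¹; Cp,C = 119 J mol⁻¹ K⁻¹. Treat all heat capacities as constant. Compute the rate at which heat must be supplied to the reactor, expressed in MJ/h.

Extent of reaction ξ = 0.885 × 29.9 = 26.461 mol/s
Reaction term: ξ·ΔH°_rxn = 26.461 × 88.1 = 2331.3 kJ/s
Sensible, feed 176→25 °C: -1002.3 kJ/s
Outlet flows (mol/s): A 3.4385, B 26.461, C 26.461
Sensible, products 25→40.1 °C: 109.42 kJ/s
Q = ΔH = 1438.4 kJ/s = 1438.4 kW
Heat supplied = 5178.1 MJ/h

Q_in = 5180 MJ/h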